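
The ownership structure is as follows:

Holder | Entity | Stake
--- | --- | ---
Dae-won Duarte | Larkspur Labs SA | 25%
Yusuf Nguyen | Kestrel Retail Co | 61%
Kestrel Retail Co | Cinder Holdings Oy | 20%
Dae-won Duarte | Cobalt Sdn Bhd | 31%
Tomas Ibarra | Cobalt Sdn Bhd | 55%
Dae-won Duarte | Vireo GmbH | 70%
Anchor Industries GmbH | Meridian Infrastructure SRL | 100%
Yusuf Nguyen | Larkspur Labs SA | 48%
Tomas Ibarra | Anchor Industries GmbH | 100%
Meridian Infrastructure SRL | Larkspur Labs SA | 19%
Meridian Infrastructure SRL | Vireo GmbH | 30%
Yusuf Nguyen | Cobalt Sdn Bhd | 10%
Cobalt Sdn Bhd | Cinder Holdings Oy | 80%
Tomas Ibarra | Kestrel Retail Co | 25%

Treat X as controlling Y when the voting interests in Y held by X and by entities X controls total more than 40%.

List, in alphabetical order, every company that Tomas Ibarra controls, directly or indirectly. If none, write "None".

Anchor Industries GmbH, Cinder Holdings Oy, Cobalt Sdn Bhd, Meridian Infrastructure SRL

Tomas holds 100% of Anchor, so Tomas controls Anchor.
Tomas holds 55% of Cobalt, so Tomas controls Cobalt.
Anchor holds 100% of Meridian, so Tomas controls Meridian.
Cobalt holds 80% of Cinder, so Tomas controls Cinder.
No other company's threshold is met.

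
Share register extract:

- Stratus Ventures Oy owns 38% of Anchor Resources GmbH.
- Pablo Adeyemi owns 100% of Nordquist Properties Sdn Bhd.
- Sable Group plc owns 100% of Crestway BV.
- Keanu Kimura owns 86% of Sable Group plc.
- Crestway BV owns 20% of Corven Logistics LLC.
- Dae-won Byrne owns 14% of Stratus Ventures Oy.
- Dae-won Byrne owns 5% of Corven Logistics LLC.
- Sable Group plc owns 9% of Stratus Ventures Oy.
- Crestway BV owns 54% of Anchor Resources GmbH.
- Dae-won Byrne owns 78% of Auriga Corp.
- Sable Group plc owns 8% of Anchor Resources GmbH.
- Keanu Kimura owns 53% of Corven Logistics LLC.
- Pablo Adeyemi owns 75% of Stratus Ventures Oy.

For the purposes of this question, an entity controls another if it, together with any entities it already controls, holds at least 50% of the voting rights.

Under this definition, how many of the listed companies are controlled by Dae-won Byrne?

Dae-won holds 78% of Auriga, so Dae-won controls Auriga.
No other company's threshold is met.
Dae-won controls 1 company.

1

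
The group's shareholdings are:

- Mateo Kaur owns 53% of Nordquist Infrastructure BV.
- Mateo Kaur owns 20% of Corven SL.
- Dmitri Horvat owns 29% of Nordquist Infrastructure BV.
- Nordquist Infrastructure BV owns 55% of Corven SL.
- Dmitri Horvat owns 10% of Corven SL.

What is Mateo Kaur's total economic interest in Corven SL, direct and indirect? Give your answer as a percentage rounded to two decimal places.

49.15%

Mateo reaches Corven along 2 paths.
Direct stake: 20% = 20%.
Via Nordquist: 53% × 55% = 29.15%.
Total: 20% + 29.15% = 49.15%.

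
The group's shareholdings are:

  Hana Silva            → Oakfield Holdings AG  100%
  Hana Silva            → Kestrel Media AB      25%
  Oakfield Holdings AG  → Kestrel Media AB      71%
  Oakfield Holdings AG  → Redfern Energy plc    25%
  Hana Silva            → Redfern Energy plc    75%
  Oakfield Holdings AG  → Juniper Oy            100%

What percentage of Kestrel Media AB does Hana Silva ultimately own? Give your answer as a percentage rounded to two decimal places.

Hana reaches Kestrel along 2 paths.
Direct stake: 25% = 25%.
Via Oakfield: 100% × 71% = 71%.
Total: 25% + 71% = 96%.
Rounded: 96.00%.

96.00%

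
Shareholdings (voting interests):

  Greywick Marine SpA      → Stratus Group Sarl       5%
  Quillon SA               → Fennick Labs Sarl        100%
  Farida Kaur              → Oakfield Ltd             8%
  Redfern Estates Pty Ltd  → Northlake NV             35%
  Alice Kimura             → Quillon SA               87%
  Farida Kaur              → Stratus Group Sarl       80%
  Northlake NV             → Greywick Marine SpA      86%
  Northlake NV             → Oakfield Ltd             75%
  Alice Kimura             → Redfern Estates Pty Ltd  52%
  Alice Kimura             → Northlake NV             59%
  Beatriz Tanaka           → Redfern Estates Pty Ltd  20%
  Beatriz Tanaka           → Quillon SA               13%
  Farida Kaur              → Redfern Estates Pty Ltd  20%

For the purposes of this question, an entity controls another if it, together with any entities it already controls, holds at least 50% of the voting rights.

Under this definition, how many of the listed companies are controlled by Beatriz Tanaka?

Beatriz's largest direct stake is 20% in Redfern, which does not meet the threshold.
Beatriz controls 0 companies.

0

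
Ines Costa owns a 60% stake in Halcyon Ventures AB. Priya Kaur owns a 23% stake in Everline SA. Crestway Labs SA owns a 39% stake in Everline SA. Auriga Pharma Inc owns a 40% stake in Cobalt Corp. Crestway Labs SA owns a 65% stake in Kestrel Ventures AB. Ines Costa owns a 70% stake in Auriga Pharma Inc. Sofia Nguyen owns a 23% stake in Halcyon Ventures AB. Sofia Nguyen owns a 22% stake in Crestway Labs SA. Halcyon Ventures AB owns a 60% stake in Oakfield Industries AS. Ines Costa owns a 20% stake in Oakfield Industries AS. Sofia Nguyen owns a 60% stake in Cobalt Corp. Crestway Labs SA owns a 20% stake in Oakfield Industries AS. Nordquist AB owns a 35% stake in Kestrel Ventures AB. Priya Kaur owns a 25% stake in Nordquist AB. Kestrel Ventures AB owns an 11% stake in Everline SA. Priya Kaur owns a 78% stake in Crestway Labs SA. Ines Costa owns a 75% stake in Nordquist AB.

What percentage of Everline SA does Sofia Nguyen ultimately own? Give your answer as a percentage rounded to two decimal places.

10.15%

Sofia reaches Everline along 2 paths.
Via Crestway: 22% × 39% = 8.58%.
Via Crestway → Kestrel: 22% × 65% × 11% = 1.573%.
Total: 8.58% + 1.573% = 10.153%.
Rounded: 10.15%.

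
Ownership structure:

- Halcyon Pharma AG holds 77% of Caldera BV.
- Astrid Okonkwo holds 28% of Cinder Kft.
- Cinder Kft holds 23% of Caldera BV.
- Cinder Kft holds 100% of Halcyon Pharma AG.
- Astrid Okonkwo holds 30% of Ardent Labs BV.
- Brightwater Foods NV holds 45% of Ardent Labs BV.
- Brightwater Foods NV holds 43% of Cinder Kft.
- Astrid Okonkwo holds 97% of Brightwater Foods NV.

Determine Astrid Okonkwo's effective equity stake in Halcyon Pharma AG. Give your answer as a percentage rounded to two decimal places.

69.71%

Astrid reaches Halcyon along 2 paths.
Via Cinder: 28% × 100% = 28%.
Via Brightwater → Cinder: 97% × 43% × 100% = 41.71%.
Total: 28% + 41.71% = 69.71%.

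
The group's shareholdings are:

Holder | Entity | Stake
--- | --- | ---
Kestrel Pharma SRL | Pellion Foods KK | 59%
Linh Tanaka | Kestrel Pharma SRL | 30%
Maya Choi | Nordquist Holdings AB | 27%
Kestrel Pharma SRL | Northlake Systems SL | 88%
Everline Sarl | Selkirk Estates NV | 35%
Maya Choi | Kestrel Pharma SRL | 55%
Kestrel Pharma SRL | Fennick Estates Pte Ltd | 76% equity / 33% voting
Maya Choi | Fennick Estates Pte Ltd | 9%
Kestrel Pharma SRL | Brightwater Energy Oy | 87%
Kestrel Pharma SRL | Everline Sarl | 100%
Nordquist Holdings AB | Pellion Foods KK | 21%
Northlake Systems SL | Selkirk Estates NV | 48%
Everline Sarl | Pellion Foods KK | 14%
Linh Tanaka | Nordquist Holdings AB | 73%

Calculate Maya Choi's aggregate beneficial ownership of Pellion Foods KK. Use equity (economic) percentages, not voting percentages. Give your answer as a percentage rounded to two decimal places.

45.82%

Maya reaches Pellion along 3 paths.
Via Kestrel → Everline: 55% × 100% × 14% = 7.7%.
Via Nordquist: 27% × 21% = 5.67%.
Via Kestrel: 55% × 59% = 32.45%.
Total: 7.7% + 5.67% + 32.45% = 45.82%.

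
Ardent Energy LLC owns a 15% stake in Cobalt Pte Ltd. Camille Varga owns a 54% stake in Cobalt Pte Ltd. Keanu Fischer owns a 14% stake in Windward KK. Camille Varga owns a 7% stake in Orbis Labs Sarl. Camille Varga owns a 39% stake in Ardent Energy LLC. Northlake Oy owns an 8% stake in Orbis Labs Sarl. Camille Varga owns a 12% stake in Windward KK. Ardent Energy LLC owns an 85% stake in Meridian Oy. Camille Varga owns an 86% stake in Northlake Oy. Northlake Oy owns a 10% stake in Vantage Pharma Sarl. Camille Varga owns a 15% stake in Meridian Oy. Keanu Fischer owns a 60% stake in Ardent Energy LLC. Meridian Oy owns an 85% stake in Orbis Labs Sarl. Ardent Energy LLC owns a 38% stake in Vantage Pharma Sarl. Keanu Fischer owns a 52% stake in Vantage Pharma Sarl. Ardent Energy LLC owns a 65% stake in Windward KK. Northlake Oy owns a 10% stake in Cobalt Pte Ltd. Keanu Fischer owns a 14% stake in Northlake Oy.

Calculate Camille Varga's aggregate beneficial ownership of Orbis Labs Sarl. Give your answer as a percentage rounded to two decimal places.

54.81%

Camille reaches Orbis along 4 paths.
Via Ardent → Meridian: 39% × 85% × 85% = 28.1775%.
Via Meridian: 15% × 85% = 12.75%.
Via Northlake: 86% × 8% = 6.88%.
Direct stake: 7% = 7%.
Total: 28.1775% + 12.75% + 6.88% + 7% = 54.8075%.
Rounded: 54.81%.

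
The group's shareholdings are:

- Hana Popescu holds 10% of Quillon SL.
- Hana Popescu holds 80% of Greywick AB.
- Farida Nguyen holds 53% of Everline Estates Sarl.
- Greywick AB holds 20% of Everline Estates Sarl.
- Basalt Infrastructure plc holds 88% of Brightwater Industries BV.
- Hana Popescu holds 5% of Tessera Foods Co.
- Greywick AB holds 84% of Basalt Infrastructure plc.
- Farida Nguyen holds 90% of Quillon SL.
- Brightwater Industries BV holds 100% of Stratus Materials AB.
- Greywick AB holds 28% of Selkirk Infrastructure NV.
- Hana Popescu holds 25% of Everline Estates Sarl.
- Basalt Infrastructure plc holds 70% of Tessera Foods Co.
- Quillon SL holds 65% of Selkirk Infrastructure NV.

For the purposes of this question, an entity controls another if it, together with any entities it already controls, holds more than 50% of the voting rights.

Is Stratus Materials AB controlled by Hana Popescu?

Yes

Hana holds 80% of Greywick, so Hana controls Greywick.
Greywick holds 84% of Basalt, so Hana controls Basalt.
Basalt holds 88% of Brightwater, so Hana controls Brightwater.
Brightwater holds 100% of Stratus, so Hana controls Stratus.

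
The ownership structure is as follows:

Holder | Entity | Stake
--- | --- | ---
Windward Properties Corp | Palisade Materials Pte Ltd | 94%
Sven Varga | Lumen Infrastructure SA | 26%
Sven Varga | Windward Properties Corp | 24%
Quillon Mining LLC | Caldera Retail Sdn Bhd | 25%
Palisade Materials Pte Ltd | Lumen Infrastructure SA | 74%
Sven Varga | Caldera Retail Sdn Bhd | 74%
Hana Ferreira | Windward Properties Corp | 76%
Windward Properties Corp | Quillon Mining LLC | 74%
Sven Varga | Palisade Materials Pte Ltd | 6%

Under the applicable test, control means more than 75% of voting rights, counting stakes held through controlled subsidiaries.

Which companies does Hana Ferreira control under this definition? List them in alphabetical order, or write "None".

Hana holds 76% of Windward, so Hana controls Windward.
Windward holds 94% of Palisade, so Hana controls Palisade.
No other company's threshold is met.

Palisade Materials Pte Ltd, Windward Properties Corp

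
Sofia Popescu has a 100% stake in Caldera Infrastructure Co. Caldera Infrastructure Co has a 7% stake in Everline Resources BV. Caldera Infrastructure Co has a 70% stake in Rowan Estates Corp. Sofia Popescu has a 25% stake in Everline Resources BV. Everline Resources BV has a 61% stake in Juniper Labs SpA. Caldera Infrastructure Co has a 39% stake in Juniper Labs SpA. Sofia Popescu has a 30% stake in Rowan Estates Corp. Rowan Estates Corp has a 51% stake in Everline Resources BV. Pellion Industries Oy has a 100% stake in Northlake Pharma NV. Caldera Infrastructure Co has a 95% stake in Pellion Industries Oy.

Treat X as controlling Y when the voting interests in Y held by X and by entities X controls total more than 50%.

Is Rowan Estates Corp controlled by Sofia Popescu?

Yes

Sofia holds 100% of Caldera, so Sofia controls Caldera.
Caldera and Sofia together hold 70% + 30% = 100% of Rowan, so Sofia controls Rowan.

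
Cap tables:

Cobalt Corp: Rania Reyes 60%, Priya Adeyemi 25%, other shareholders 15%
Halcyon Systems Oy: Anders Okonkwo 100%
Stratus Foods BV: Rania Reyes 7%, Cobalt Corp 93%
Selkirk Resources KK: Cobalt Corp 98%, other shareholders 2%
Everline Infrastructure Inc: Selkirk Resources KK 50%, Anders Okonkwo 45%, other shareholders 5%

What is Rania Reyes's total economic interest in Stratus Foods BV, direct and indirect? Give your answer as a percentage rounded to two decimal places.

62.80%

Rania reaches Stratus along 2 paths.
Direct stake: 7% = 7%.
Via Cobalt: 60% × 93% = 55.8%.
Total: 7% + 55.8% = 62.8%.
Rounded: 62.80%.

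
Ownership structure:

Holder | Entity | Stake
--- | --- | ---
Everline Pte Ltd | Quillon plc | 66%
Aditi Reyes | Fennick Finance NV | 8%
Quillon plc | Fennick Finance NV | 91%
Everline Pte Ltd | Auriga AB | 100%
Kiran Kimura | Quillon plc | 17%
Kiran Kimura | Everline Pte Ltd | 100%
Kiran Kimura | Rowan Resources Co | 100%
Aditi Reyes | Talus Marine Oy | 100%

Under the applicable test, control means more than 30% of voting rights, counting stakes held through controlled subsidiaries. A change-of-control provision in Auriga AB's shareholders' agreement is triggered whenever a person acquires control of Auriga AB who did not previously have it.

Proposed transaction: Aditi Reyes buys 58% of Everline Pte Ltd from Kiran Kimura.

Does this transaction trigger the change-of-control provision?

Yes

The purchase adds only to Aditi's holdings (Kiran's stake shrinks), so Aditi is the only person who could newly come to control Auriga.
Aditi holds 100% of Talus, so Aditi controls Talus.
Neither Aditi nor any entity Aditi controls holds any voting interest in Auriga.
So before the transaction, Aditi does not control Auriga.
After the purchase, Aditi holds 58% of Everline directly, and Kiran's stake falls to 42%.
Aditi holds 58% of Everline, so Aditi controls Everline.
Everline holds 100% of Auriga, so Aditi controls Auriga.
Aditi did not control Auriga before and does after, so the clause is triggered.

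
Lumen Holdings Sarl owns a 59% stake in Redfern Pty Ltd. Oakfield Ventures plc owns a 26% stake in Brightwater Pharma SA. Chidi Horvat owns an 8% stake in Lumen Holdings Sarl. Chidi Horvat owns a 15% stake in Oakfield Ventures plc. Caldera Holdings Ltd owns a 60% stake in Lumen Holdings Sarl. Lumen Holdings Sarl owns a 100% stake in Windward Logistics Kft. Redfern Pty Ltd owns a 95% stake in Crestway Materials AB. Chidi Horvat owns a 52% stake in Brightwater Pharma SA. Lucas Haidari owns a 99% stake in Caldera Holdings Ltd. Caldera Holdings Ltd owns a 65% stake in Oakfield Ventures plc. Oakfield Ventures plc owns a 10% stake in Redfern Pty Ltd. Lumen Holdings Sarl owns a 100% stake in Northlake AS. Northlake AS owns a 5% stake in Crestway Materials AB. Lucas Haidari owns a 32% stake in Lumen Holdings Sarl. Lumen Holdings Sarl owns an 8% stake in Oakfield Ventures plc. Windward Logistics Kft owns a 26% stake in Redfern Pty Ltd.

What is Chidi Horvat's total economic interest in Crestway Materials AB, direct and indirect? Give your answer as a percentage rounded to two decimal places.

8.35%

Chidi reaches Crestway along 5 paths.
Via Lumen → Northlake: 8% × 100% × 5% = 0.4%.
Via Oakfield → Redfern: 15% × 10% × 95% = 1.425%.
Via Lumen → Oakfield → Redfern: 8% × 8% × 10% × 95% = 0.0608%.
Via Lumen → Windward → Redfern: 8% × 100% × 26% × 95% = 1.976%.
Via Lumen → Redfern: 8% × 59% × 95% = 4.484%.
Total: 0.4% + 1.425% + 0.0608% + 1.976% + 4.484% = 8.3458%.
Rounded: 8.35%.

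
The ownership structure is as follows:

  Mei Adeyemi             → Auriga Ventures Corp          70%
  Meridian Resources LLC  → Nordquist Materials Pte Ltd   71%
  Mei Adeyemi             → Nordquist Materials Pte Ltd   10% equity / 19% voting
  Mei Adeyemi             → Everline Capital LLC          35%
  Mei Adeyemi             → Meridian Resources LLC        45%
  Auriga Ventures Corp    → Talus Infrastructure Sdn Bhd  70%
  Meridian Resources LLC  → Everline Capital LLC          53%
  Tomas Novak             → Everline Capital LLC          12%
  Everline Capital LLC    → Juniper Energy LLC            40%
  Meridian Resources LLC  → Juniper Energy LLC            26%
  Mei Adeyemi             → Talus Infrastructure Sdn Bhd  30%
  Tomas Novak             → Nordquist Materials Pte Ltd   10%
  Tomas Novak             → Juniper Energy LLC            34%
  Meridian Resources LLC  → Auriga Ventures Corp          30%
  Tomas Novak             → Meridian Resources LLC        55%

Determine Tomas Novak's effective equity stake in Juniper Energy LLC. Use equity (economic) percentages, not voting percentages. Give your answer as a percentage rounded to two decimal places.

Tomas reaches Juniper along 4 paths.
Via Meridian: 55% × 26% = 14.3%.
Direct stake: 34% = 34%.
Via Everline: 12% × 40% = 4.8%.
Via Meridian → Everline: 55% × 53% × 40% = 11.66%.
Total: 14.3% + 34% + 4.8% + 11.66% = 64.76%.

64.76%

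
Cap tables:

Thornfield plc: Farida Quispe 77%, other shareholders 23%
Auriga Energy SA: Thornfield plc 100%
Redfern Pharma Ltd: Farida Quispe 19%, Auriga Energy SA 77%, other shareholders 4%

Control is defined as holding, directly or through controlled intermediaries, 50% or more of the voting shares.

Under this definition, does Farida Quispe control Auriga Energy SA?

Farida holds 77% of Thornfield, so Farida controls Thornfield.
Thornfield holds 100% of Auriga, so Farida controls Auriga.

Yes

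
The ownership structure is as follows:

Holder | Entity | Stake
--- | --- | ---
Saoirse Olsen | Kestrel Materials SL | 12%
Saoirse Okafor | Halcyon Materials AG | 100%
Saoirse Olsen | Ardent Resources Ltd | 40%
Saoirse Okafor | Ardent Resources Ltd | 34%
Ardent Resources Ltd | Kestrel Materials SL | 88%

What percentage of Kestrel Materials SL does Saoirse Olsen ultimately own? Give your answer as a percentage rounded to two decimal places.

47.20%

Saoirse Olsen reaches Kestrel along 2 paths.
Direct stake: 12% = 12%.
Via Ardent: 40% × 88% = 35.2%.
Total: 12% + 35.2% = 47.2%.
Rounded: 47.20%.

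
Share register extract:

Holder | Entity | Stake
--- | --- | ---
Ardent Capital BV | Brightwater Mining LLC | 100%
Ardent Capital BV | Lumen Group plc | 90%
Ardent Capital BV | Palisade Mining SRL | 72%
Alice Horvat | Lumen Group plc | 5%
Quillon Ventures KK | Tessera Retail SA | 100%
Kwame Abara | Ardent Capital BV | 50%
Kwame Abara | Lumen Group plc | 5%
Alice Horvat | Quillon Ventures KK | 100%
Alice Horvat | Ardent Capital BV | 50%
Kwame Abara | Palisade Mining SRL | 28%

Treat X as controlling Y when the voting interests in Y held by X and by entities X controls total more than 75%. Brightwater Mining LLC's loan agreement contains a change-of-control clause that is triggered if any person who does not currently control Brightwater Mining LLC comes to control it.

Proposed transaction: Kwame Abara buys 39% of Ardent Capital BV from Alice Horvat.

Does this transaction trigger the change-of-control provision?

Yes

The purchase adds only to Kwame's holdings (Alice's stake shrinks), so Kwame is the only person who could newly come to control Brightwater.
Kwame's largest direct stake is 50% in Ardent, which does not meet the threshold, so Kwame controls no company.
Neither Kwame nor any entity Kwame controls holds any voting interest in Brightwater.
So before the transaction, Kwame does not control Brightwater.
After the purchase, Kwame's direct stake in Ardent rises to 50% + 39% = 89%, and Alice's stake falls to 11%.
Kwame holds 89% of Ardent, so Kwame controls Ardent.
Ardent holds 100% of Brightwater, so Kwame controls Brightwater.
Kwame did not control Brightwater before and does after, so the clause is triggered.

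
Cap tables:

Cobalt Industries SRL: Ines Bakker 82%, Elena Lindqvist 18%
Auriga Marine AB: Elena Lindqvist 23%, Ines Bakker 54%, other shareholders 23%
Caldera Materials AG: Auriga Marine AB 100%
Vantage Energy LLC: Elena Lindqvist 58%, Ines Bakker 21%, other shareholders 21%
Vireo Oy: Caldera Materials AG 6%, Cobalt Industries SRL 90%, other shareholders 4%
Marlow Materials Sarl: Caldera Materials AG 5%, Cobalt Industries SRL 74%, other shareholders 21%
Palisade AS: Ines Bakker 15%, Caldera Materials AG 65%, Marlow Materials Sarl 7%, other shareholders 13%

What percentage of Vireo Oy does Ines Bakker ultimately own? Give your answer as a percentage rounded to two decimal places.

Ines reaches Vireo along 2 paths.
Via Auriga → Caldera: 54% × 100% × 6% = 3.24%.
Via Cobalt: 82% × 90% = 73.8%.
Total: 3.24% + 73.8% = 77.04%.

77.04%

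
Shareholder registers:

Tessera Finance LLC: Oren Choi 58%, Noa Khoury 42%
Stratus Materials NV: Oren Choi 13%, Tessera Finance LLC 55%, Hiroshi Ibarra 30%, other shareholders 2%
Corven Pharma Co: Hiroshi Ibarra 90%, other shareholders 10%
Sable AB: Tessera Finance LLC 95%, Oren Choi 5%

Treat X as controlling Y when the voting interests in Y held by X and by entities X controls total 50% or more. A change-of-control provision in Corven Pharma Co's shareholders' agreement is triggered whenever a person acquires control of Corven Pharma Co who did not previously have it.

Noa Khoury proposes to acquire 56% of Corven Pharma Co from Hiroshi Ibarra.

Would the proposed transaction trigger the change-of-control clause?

Yes

The purchase adds only to Noa's holdings (Hiroshi's stake shrinks), so Noa is the only person who could newly come to control Corven.
Noa's largest direct stake is 42% in Tessera, which does not meet the threshold, so Noa controls no company.
Neither Noa nor any entity Noa controls holds any voting interest in Corven.
So before the transaction, Noa does not control Corven.
After the purchase, Noa holds 56% of Corven directly, and Hiroshi's stake falls to 34%.
Noa holds 56% of Corven, so Noa controls Corven.
Noa did not control Corven before and does after, so the clause is triggered.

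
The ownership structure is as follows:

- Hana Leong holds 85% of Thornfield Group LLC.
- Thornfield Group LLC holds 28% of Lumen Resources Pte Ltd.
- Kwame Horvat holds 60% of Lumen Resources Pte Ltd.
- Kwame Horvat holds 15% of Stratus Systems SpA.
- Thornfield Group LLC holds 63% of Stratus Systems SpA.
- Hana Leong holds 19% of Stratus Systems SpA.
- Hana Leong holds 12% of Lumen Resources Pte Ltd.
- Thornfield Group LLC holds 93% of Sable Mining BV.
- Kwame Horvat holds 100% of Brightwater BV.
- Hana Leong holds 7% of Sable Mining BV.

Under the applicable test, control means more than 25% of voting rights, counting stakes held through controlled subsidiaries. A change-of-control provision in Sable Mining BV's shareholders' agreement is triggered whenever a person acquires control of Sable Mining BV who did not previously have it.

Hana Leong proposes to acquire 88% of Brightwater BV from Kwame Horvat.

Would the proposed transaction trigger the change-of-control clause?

The purchase adds only to Hana's holdings (Kwame's stake shrinks), so Hana is the only person who could newly come to control Sable.
Hana holds 85% of Thornfield, so Hana controls Thornfield.
Thornfield and Hana together hold 93% + 7% = 100% of Sable, so Hana controls Sable.
So Hana already controls Sable before the transaction.
After the purchase, Hana holds 88% of Brightwater directly, and Kwame's stake falls to 12%.
Hana controlled Sable already, so this is not a new person acquiring control; every other person's position is unchanged or reduced.
No new person acquires control, so the clause is not triggered.

No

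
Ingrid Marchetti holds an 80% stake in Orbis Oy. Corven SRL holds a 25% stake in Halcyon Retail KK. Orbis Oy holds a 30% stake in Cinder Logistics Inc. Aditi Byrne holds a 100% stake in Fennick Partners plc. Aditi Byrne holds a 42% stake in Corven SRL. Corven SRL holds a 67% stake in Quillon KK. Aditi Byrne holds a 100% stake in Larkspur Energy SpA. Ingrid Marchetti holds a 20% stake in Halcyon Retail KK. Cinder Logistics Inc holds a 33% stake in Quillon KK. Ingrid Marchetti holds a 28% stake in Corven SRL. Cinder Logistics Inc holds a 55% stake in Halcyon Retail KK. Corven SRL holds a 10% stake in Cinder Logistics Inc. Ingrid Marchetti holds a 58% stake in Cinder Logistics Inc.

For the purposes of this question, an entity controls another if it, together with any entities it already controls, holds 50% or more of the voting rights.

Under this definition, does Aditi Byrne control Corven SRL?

Aditi holds 100% of Larkspur, so Aditi controls Larkspur.
Aditi holds 100% of Fennick, so Aditi controls Fennick.
In Corven, Aditi's side holds only 42%, not ≥ 50%.
So Aditi does not control Corven.

No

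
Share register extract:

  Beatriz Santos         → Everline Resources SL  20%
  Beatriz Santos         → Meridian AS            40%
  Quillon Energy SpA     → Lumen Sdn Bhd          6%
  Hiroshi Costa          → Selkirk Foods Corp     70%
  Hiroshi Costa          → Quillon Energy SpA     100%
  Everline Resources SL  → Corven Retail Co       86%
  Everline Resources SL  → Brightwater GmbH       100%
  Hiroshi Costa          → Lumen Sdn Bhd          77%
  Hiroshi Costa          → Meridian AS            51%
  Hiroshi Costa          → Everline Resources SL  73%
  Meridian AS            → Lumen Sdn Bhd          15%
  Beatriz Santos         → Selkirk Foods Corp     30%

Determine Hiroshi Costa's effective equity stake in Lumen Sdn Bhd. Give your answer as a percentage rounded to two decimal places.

Hiroshi reaches Lumen along 3 paths.
Direct stake: 77% = 77%.
Via Quillon: 100% × 6% = 6%.
Via Meridian: 51% × 15% = 7.65%.
Total: 77% + 6% + 7.65% = 90.65%.

90.65%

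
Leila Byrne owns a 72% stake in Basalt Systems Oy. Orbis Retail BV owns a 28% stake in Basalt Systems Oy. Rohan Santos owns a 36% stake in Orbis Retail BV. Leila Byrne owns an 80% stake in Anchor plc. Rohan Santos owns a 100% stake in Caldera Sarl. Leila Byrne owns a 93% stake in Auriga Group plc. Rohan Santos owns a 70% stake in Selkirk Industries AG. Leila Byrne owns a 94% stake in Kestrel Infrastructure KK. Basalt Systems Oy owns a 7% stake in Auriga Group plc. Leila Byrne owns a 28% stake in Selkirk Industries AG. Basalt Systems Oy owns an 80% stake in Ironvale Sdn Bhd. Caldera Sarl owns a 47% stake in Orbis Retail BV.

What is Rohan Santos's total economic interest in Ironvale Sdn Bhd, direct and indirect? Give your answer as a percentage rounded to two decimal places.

Rohan reaches Ironvale along 2 paths.
Via Orbis → Basalt: 36% × 28% × 80% = 8.064%.
Via Caldera → Orbis → Basalt: 100% × 47% × 28% × 80% = 10.528%.
Total: 8.064% + 10.528% = 18.592%.
Rounded: 18.59%.

18.59%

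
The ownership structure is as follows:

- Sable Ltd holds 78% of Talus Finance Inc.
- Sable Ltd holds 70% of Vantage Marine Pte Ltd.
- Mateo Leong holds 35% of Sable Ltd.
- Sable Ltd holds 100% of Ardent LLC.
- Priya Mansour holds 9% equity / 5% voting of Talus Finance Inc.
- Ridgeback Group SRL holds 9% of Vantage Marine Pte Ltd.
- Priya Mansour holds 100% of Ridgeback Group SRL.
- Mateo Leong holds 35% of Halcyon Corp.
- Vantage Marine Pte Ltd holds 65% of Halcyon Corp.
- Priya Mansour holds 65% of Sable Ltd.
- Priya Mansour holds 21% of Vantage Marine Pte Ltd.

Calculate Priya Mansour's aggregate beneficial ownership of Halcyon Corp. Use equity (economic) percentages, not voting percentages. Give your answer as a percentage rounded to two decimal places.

49.08%

Priya reaches Halcyon along 3 paths.
Via Vantage: 21% × 65% = 13.65%.
Via Sable → Vantage: 65% × 70% × 65% = 29.575%.
Via Ridgeback → Vantage: 100% × 9% × 65% = 5.85%.
Total: 13.65% + 29.575% + 5.85% = 49.075%.
Rounded: 49.08%.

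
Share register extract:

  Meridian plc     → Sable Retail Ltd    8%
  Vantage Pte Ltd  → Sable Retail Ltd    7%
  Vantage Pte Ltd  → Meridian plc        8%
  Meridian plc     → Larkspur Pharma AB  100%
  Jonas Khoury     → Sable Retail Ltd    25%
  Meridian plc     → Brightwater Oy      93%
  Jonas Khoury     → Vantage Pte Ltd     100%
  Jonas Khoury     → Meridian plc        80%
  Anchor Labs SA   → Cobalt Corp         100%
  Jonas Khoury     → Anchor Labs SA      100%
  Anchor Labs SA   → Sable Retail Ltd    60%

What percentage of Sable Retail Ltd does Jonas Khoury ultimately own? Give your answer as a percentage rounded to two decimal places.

99.04%

Jonas reaches Sable along 5 paths.
Via Vantage: 100% × 7% = 7%.
Direct stake: 25% = 25%.
Via Anchor: 100% × 60% = 60%.
Via Meridian: 80% × 8% = 6.4%.
Via Vantage → Meridian: 100% × 8% × 8% = 0.64%.
Total: 7% + 25% + 60% + 6.4% + 0.64% = 99.04%.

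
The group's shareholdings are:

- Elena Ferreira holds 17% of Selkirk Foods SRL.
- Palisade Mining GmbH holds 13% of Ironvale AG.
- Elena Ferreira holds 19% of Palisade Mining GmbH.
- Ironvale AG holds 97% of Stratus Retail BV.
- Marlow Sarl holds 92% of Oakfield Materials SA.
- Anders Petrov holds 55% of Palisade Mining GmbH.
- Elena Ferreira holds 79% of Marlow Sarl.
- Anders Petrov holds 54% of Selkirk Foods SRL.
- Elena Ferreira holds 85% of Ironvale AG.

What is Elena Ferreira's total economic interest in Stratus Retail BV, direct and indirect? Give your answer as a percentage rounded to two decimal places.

Elena reaches Stratus along 2 paths.
Via Ironvale: 85% × 97% = 82.45%.
Via Palisade → Ironvale: 19% × 13% × 97% = 2.3959%.
Total: 82.45% + 2.3959% = 84.8459%.
Rounded: 84.85%.

84.85%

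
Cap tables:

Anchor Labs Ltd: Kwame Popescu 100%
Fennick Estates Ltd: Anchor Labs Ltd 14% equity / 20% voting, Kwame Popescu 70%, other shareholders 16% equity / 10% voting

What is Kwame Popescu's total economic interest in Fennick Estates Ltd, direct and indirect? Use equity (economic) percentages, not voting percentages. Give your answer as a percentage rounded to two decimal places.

Kwame reaches Fennick along 2 paths.
Via Anchor: 100% × 14% = 14%.
Direct stake: 70% = 70%.
Total: 14% + 70% = 84%.
Rounded: 84.00%.

84.00%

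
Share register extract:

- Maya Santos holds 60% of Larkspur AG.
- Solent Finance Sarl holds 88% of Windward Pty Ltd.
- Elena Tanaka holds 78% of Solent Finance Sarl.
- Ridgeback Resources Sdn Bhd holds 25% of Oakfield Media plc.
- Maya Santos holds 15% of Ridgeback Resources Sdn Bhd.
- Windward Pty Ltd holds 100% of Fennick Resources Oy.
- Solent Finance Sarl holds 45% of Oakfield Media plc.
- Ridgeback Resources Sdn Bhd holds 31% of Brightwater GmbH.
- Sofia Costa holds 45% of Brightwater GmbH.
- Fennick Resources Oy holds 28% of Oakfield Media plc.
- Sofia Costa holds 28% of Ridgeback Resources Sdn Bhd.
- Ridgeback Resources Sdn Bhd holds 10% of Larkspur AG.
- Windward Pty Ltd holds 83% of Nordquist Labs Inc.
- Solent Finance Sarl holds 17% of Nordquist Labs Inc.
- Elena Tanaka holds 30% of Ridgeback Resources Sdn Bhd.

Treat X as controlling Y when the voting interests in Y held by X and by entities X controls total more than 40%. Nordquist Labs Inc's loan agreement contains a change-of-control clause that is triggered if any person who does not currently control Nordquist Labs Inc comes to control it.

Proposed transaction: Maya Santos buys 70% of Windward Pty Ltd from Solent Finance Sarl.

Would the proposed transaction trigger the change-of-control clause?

The purchase adds only to Maya's holdings (Solent's stake shrinks), so Maya is the only person who could newly come to control Nordquist.
Maya holds 60% of Larkspur, so Maya controls Larkspur.
Neither Maya nor any entity Maya controls holds any voting interest in Nordquist.
So before the transaction, Maya does not control Nordquist.
After the purchase, Maya holds 70% of Windward directly, and Solent's stake falls to 18%.
Maya holds 70% of Windward, so Maya controls Windward.
Windward holds 83% of Nordquist, so Maya controls Nordquist.
Maya did not control Nordquist before and does after, so the clause is triggered.

Yes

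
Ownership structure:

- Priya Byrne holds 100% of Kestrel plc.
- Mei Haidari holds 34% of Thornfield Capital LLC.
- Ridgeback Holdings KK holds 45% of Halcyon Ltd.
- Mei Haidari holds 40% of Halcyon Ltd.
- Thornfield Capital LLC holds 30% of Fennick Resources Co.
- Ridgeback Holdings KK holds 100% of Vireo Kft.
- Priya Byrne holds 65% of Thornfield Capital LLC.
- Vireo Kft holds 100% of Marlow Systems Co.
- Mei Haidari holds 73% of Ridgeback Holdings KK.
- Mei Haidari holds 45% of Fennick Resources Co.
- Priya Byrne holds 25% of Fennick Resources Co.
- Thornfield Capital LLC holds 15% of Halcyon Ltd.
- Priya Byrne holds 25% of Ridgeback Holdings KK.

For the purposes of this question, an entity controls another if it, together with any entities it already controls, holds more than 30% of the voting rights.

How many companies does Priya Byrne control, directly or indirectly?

3

Priya holds 65% of Thornfield, so Priya controls Thornfield.
Thornfield and Priya together hold 30% + 25% = 55% of Fennick, so Priya controls Fennick.
Priya holds 100% of Kestrel, so Priya controls Kestrel.
No other company's threshold is met.
Priya controls 3 companies.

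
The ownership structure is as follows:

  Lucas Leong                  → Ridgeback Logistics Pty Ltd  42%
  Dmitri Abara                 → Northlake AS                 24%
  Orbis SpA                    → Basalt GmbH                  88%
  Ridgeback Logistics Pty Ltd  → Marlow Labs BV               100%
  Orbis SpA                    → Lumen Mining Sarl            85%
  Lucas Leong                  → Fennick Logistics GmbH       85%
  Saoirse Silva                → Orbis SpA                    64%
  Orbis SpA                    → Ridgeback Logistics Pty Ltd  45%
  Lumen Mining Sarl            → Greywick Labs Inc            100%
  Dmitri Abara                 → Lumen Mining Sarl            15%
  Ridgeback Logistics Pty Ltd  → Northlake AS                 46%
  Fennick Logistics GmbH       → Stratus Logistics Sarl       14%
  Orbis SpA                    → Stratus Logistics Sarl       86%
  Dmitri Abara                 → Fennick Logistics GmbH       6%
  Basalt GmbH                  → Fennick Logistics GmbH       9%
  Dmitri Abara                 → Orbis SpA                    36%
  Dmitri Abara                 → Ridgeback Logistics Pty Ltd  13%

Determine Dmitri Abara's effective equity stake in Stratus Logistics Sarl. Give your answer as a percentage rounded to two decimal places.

32.20%

Dmitri reaches Stratus along 3 paths.
Via Fennick: 6% × 14% = 0.84%.
Via Orbis → Basalt → Fennick: 36% × 88% × 9% × 14% = 0.399168%.
Via Orbis: 36% × 86% = 30.96%.
Total: 0.84% + 0.399168% + 30.96% = 32.199168%.
Rounded: 32.20%.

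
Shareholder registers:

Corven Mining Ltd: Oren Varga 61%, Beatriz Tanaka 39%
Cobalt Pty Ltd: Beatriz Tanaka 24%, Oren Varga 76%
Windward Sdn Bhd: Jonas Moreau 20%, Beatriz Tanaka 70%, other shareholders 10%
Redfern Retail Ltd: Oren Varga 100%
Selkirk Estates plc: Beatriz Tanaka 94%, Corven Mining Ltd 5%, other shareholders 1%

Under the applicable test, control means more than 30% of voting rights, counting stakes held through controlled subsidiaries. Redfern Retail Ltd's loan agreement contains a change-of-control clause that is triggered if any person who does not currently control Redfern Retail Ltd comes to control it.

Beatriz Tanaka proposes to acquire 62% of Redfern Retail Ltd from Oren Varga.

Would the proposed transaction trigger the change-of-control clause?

The purchase adds only to Beatriz's holdings (Oren's stake shrinks), so Beatriz is the only person who could newly come to control Redfern.
Beatriz holds 39% of Corven, so Beatriz controls Corven.
Beatriz holds 70% of Windward, so Beatriz controls Windward.
Beatriz and Corven together hold 94% + 5% = 99% of Selkirk, so Beatriz controls Selkirk.
Neither Beatriz nor any entity Beatriz controls holds any voting interest in Redfern.
So before the transaction, Beatriz does not control Redfern.
After the purchase, Beatriz holds 62% of Redfern directly, and Oren's stake falls to 38%.
Beatriz holds 62% of Redfern, so Beatriz controls Redfern.
Beatriz did not control Redfern before and does after, so the clause is triggered.

Yes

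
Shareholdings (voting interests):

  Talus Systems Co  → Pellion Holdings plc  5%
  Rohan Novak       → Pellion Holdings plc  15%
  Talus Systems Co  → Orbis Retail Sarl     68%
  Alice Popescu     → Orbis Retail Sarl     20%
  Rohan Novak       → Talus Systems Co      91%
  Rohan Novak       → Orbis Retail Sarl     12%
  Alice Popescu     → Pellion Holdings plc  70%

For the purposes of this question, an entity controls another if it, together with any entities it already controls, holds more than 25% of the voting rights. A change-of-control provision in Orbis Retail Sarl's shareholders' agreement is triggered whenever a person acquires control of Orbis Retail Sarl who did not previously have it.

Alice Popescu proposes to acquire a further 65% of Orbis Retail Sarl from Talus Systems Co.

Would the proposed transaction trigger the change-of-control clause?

The purchase adds only to Alice's holdings (Talus's stake shrinks), so Alice is the only person who could newly come to control Orbis.
Alice holds 70% of Pellion, so Alice controls Pellion.
In Orbis, Alice's side holds only 20%, not > 25%.
So before the transaction, Alice does not control Orbis.
After the purchase, Alice's direct stake in Orbis rises to 20% + 65% = 85%, and Talus's stake falls to 3%.
Alice holds 85% of Orbis, so Alice controls Orbis.
Alice did not control Orbis before and does after, so the clause is triggered.

Yes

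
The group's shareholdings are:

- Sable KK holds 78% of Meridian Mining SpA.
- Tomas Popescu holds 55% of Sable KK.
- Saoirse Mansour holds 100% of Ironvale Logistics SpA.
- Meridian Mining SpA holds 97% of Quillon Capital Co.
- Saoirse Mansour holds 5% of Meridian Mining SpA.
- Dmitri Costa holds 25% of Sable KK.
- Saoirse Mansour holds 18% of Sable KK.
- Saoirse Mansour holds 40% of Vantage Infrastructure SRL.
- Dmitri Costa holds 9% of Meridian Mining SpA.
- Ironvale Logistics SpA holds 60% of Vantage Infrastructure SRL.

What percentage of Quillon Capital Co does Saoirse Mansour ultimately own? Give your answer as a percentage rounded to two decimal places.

Saoirse reaches Quillon along 2 paths.
Via Meridian: 5% × 97% = 4.85%.
Via Sable → Meridian: 18% × 78% × 97% = 13.6188%.
Total: 4.85% + 13.6188% = 18.4688%.
Rounded: 18.47%.

18.47%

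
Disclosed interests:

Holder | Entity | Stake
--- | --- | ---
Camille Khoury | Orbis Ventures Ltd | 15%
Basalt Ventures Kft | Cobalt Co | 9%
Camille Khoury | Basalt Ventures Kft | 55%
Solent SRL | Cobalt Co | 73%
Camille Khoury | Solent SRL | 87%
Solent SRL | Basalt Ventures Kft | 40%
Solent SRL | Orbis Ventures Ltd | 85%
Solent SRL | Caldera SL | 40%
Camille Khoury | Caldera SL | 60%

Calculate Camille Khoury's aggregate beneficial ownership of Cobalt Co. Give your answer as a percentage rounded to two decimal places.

71.59%

Camille reaches Cobalt along 3 paths.
Via Solent → Basalt: 87% × 40% × 9% = 3.132%.
Via Basalt: 55% × 9% = 4.95%.
Via Solent: 87% × 73% = 63.51%.
Total: 3.132% + 4.95% + 63.51% = 71.592%.
Rounded: 71.59%.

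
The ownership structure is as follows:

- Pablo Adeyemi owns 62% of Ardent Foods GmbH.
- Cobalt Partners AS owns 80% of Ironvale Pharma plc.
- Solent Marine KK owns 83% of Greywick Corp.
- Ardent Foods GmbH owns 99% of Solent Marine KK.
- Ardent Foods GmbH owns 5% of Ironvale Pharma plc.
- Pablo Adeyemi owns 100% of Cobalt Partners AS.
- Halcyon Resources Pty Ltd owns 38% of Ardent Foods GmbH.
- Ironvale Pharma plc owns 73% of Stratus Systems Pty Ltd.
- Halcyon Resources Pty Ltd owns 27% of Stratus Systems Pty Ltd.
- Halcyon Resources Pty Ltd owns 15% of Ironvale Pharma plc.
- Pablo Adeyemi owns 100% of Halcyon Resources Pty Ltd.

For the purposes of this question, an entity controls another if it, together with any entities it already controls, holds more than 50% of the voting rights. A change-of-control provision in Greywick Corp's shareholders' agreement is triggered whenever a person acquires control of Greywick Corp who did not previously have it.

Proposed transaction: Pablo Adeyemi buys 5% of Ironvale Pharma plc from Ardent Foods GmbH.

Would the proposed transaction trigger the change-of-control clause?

No

The purchase adds only to Pablo's holdings (Ardent's stake shrinks), so Pablo is the only person who could newly come to control Greywick.
Pablo holds 100% of Halcyon, so Pablo controls Halcyon.
Halcyon and Pablo together hold 38% + 62% = 100% of Ardent, so Pablo controls Ardent.
Ardent holds 99% of Solent, so Pablo controls Solent.
Solent holds 83% of Greywick, so Pablo controls Greywick.
So Pablo already controls Greywick before the transaction.
After the purchase, Pablo holds 5% of Ironvale directly, and Ardent's stake falls to 0%.
Pablo controlled Greywick already, so this is not a new person acquiring control; every other person's position is unchanged or reduced.
No new person acquires control, so the clause is not triggered.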